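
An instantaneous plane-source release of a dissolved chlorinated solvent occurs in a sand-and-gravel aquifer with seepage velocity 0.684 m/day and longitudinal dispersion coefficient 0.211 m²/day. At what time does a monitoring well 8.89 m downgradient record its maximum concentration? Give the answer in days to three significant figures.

For the 1D instantaneous-source solution, setting ∂C/∂t = 0 at fixed x gives v²t² + 2Dt − x² = 0, so t = (√(D² + v²x²) − D)/v².
√(D² + v²x²) = √(0.211² + 0.684² × 8.89²) = 6.084; v² = 0.467856.
t = (6.084 − 0.211)/0.467856 = 12.6 days (vs. the pure-advection estimate x/v = 13.0 d).

12.6 days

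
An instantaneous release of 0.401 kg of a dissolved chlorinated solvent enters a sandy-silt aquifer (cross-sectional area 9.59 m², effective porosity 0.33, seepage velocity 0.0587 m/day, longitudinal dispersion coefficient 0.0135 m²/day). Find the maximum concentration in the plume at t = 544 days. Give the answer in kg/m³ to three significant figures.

0.0132 kg/m³

The peak of an instantaneous 1D plume sits at x = vt; there the Gaussian factor is 1 and C_max = M/(n_e·A·√(4πDt)), where n_e·A is the pore area the mass is dissolved in.
√(4πDt) = √(4π × 0.0135 × 544) = 9.607 m, so C_max = 0.401/(0.33 × 9.59 × 9.607) = 0.0132 kg/m³.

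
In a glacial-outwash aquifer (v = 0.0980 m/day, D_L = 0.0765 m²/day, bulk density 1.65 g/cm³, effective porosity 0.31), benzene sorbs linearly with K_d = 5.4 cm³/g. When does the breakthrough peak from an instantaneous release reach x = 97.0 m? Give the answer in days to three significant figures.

29200 days

Retardation factor R = 1 + ρ_b·K_d/n = 1 + 1.65 × 5.4/0.31 = 29.74.
Sorption retards both mechanisms: v_R = v/R = 0.003295 m/day, D_R = D/R = 0.002572 m²/day.
Peak time from v_R²t² + 2D_R t − x² = 0: t = (√(D_R² + v_R²x²) − D_R)/v_R².
√(D_R² + v_R²x²) = √(0.002572² + 0.003295² × 97.0²) = 0.3196; v_R² = 1.086e-05.
t = (0.3196 − 0.002572)/1.086e-05 = 29200 days.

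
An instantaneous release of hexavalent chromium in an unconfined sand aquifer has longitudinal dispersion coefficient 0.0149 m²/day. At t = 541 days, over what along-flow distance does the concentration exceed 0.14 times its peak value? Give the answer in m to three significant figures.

The plume is Gaussian with σ = √(2Dt) = √(2 × 0.0149 × 541) = 4.015 m.
C/C_peak = exp(−Δx²/(2σ²)) = 0.14 ⇒ Δx = σ·√(−2 ln 0.14) = 4.015 × 1.983 = 7.962 m.
Width = 2Δx = 15.9 m.

15.9 m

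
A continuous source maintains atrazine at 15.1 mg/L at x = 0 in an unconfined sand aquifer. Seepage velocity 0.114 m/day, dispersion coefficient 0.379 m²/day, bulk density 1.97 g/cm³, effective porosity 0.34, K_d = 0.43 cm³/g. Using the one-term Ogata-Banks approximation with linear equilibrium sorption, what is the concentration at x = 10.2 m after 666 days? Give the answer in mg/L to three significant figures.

Retardation factor R = 1 + ρ_b·K_d/n = 1 + 1.97 × 0.43/0.34 = 3.491.
Sorption retards both mechanisms: v_R = v/R = 0.03266 m/day, D_R = D/R = 0.1086 m²/day.
v_R·t = 0.03266 × 666 = 21.75156 m; 2√(D_R t) = 17.01 m; argument = (10.2 − 21.75156)/17.01 = -0.6791.
C = C₀ × ½·erfc(-0.6791) = 15.1 × 0.8316 = 12.6 mg/L.

12.6 mg/L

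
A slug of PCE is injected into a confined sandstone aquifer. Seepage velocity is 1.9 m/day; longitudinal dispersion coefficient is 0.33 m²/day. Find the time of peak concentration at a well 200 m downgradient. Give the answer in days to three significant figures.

For the 1D instantaneous-source solution, setting ∂C/∂t = 0 at fixed x gives v²t² + 2Dt − x² = 0, so t = (√(D² + v²x²) − D)/v².
√(D² + v²x²) = √(0.33² + 1.9² × 200²) = 380.0; v² = 3.61.
t = (380.0 − 0.33)/3.61 = 105 days (vs. the pure-advection estimate x/v = 105 d).

105 days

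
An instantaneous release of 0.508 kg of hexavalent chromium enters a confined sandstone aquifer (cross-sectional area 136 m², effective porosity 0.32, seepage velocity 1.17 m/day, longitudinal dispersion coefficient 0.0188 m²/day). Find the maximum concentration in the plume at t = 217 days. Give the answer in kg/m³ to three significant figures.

0.00163 kg/m³

The peak of an instantaneous 1D plume sits at x = vt; there the Gaussian factor is 1 and C_max = M/(n_e·A·√(4πDt)), where n_e·A is the pore area the mass is dissolved in.
√(4πDt) = √(4π × 0.0188 × 217) = 7.160 m, so C_max = 0.508/(0.32 × 136 × 7.160) = 0.00163 kg/m³.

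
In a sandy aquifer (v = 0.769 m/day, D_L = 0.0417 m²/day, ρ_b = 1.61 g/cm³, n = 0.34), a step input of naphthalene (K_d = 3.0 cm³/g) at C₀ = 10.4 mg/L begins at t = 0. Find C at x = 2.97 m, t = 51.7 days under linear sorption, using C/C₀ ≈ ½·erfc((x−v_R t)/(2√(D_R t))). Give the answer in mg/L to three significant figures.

Retardation factor R = 1 + ρ_b·K_d/n = 1 + 1.61 × 3.0/0.34 = 15.21.
Sorption retards both mechanisms: v_R = v/R = 0.05056 m/day, D_R = D/R = 0.002742 m²/day.
v_R·t = 0.05056 × 51.7 = 2.613952 m; 2√(D_R t) = 0.7530 m; argument = (2.97 − 2.613952)/0.7530 = 0.4728.
C = C₀ × ½·erfc(0.4728) = 10.4 × 0.2519 = 2.62 mg/L.

2.62 mg/L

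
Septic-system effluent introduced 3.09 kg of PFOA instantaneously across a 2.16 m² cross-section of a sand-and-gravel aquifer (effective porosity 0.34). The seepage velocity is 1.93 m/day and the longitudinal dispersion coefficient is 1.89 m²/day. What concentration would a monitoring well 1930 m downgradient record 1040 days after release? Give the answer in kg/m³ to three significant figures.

0.0125 kg/m³

For an instantaneous plane source, C(x,t) = M/(n_e·A·√(4πDt)) · exp(−(x−vt)²/(4Dt)), with n_e·A the pore (flow) area.
Plume center vt = 1.93 × 1040 = 2007.2 m, so the well at 1930 m is 77.2 m upgradient of the peak.
√(4πDt) = 157.2 m, giving peak height M/(n_e·A·√(4πDt)) = 3.09/(0.34 × 2.16 × 157.2) = 0.02677 kg/m³.
(x−vt)²/(4Dt) = (-77.2)²/(4 × 1.89 × 1040) = 0.7580; exp(−0.7580) = 0.4686.
C = 0.02677 × 0.4686 = 0.0125 kg/m³.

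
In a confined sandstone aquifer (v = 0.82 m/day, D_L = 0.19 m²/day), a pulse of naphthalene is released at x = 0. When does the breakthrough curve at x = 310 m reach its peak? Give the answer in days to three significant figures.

378 days

For the 1D instantaneous-source solution, setting ∂C/∂t = 0 at fixed x gives v²t² + 2Dt − x² = 0, so t = (√(D² + v²x²) − D)/v².
√(D² + v²x²) = √(0.19² + 0.82² × 310²) = 254.2; v² = 0.6724.
t = (254.2 − 0.19)/0.6724 = 378 days (vs. the pure-advection estimate x/v = 378 d).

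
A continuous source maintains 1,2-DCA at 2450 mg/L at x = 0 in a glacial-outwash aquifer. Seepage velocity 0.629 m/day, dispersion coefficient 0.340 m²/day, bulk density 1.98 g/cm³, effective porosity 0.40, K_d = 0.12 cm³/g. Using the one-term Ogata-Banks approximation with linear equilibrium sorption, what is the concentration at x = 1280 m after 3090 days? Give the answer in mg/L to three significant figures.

Retardation factor R = 1 + ρ_b·K_d/n = 1 + 1.98 × 0.12/0.40 = 1.594.
Sorption retards both mechanisms: v_R = v/R = 0.3946 m/day, D_R = D/R = 0.2133 m²/day.
v_R·t = 0.3946 × 3090 = 1219.314 m; 2√(D_R t) = 51.35 m; argument = (1280 − 1219.314)/51.35 = 1.182.
C = C₀ × ½·erfc(1.182) = 2450 × 0.04730 = 116 mg/L.

116 mg/L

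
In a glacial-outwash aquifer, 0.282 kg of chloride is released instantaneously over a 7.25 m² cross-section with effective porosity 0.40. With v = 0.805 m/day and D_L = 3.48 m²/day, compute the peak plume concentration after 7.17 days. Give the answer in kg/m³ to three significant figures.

0.00549 kg/m³

The peak of an instantaneous 1D plume sits at x = vt; there the Gaussian factor is 1 and C_max = M/(n_e·A·√(4πDt)), where n_e·A is the pore area the mass is dissolved in.
√(4πDt) = √(4π × 3.48 × 7.17) = 17.71 m, so C_max = 0.282/(0.40 × 7.25 × 17.71) = 0.00549 kg/m³.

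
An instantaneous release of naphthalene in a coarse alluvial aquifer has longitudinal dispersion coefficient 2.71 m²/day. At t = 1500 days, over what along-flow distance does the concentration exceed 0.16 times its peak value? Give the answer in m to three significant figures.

The plume is Gaussian with σ = √(2Dt) = √(2 × 2.71 × 1500) = 90.17 m.
C/C_peak = exp(−Δx²/(2σ²)) = 0.16 ⇒ Δx = σ·√(−2 ln 0.16) = 90.17 × 1.914 = 172.6 m.
Width = 2Δx = 345 m.

345 m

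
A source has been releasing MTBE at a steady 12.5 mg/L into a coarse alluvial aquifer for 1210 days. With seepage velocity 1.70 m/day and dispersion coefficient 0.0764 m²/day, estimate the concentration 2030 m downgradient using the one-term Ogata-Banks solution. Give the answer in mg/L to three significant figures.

12.2 mg/L

For a continuous step input, C/C₀ ≈ ½·erfc((x−vt)/(2√(Dt))).
vt = 1.70 × 1210 = 2057 m and 2√(Dt) = 2√(0.0764 × 1210) = 19.23 m.
Argument (x−vt)/(2√(Dt)) = (2030 − 2057)/19.23 = -1.404; ½·erfc(-1.404) = 0.9765.
C = 12.5 × 0.9765 = 12.2 mg/L.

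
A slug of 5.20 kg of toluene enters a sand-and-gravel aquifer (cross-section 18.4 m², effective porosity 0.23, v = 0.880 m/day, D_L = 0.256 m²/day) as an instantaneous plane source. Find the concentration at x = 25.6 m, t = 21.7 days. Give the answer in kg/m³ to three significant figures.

0.0219 kg/m³

For an instantaneous plane source, C(x,t) = M/(n_e·A·√(4πDt)) · exp(−(x−vt)²/(4Dt)), with n_e·A the pore (flow) area.
Plume center vt = 0.880 × 21.7 = 19.096 m, so the well at 25.6 m is 6.504 m downgradient of the peak.
√(4πDt) = 8.355 m, giving peak height M/(n_e·A·√(4πDt)) = 5.20/(0.23 × 18.4 × 8.355) = 0.1471 kg/m³.
(x−vt)²/(4Dt) = (6.504)²/(4 × 0.256 × 21.7) = 1.904; exp(−1.904) = 0.1490.
C = 0.1471 × 0.1490 = 0.0219 kg/m³.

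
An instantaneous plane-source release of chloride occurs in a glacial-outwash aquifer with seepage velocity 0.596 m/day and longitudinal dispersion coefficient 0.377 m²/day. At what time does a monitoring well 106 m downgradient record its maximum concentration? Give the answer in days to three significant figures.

177 days

For the 1D instantaneous-source solution, setting ∂C/∂t = 0 at fixed x gives v²t² + 2Dt − x² = 0, so t = (√(D² + v²x²) − D)/v².
√(D² + v²x²) = √(0.377² + 0.596² × 106²) = 63.18; v² = 0.355216.
t = (63.18 − 0.377)/0.355216 = 177 days (vs. the pure-advection estimate x/v = 178 d).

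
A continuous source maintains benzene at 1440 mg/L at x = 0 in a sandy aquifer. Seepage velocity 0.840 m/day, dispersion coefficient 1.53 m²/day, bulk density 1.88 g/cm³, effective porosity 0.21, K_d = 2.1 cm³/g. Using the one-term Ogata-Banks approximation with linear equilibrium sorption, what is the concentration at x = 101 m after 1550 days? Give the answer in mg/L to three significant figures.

16.4 mg/L

Retardation factor R = 1 + ρ_b·K_d/n = 1 + 1.88 × 2.1/0.21 = 19.80.
Sorption retards both mechanisms: v_R = v/R = 0.04242 m/day, D_R = D/R = 0.07727 m²/day.
v_R·t = 0.04242 × 1550 = 65.751 m; 2√(D_R t) = 21.89 m; argument = (101 − 65.751)/21.89 = 1.610.
C = C₀ × ½·erfc(1.610) = 1440 × 0.01140 = 16.4 mg/L.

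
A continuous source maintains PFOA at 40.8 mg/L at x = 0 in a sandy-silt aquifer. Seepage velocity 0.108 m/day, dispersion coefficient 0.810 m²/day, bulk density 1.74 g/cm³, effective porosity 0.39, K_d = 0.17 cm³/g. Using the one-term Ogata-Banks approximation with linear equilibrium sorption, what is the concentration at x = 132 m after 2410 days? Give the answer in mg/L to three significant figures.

Retardation factor R = 1 + ρ_b·K_d/n = 1 + 1.74 × 0.17/0.39 = 1.758.
Sorption retards both mechanisms: v_R = v/R = 0.06143 m/day, D_R = D/R = 0.4608 m²/day.
v_R·t = 0.06143 × 2410 = 148.0463 m; 2√(D_R t) = 66.65 m; argument = (132 − 148.0463)/66.65 = -0.2408.
C = C₀ × ½·erfc(-0.2408) = 40.8 × 0.6333 = 25.8 mg/L.

25.8 mg/L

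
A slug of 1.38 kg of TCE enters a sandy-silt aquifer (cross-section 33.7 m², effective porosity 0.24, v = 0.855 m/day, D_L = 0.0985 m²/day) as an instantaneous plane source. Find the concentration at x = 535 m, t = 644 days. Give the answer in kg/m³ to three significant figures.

For an instantaneous plane source, C(x,t) = M/(n_e·A·√(4πDt)) · exp(−(x−vt)²/(4Dt)), with n_e·A the pore (flow) area.
Plume center vt = 0.855 × 644 = 550.62 m, so the well at 535 m is 15.62 m upgradient of the peak.
√(4πDt) = 28.23 m, giving peak height M/(n_e·A·√(4πDt)) = 1.38/(0.24 × 33.7 × 28.23) = 0.006044 kg/m³.
(x−vt)²/(4Dt) = (-15.62)²/(4 × 0.0985 × 644) = 0.9616; exp(−0.9616) = 0.3823.
C = 0.006044 × 0.3823 = 0.00231 kg/m³.

0.00231 kg/m³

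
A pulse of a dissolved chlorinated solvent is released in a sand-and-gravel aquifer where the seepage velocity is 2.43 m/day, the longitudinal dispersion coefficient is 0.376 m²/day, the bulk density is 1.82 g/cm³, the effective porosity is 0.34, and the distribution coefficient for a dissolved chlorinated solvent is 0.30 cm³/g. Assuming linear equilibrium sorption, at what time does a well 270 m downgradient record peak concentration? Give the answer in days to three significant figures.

289 days

Retardation factor R = 1 + ρ_b·K_d/n = 1 + 1.82 × 0.30/0.34 = 2.606.
Sorption retards both mechanisms: v_R = v/R = 0.9325 m/day, D_R = D/R = 0.1443 m²/day.
Peak time from v_R²t² + 2D_R t − x² = 0: t = (√(D_R² + v_R²x²) − D_R)/v_R².
√(D_R² + v_R²x²) = √(0.1443² + 0.9325² × 270²) = 251.8; v_R² = 0.8696.
t = (251.8 − 0.1443)/0.8696 = 289 days.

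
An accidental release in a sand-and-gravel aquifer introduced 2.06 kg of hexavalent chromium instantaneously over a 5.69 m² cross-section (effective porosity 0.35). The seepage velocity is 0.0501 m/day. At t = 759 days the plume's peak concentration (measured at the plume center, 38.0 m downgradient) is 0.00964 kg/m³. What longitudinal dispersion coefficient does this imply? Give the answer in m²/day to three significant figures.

At the plume center C_max = M/(n_e·A·√(4πDt)), so D = M²/(4πt·(n_e·A·C_max)²).
n_e·A·C_max = 0.35 × 5.69 × 0.00964 = 0.01920 kg/m.
D = 2.06²/(4π × 759 × 0.01920²) = 1.21 m²/day.

1.21 m²/day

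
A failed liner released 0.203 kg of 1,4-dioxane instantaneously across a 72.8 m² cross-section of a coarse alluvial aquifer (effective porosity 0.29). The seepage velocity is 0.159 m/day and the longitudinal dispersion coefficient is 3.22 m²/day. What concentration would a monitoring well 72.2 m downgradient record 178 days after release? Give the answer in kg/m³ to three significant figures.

4.89e-05 kg/m³

For an instantaneous plane source, C(x,t) = M/(n_e·A·√(4πDt)) · exp(−(x−vt)²/(4Dt)), with n_e·A the pore (flow) area.
Plume center vt = 0.159 × 178 = 28.302 m, so the well at 72.2 m is 43.898 m downgradient of the peak.
√(4πDt) = 84.87 m, giving peak height M/(n_e·A·√(4πDt)) = 0.203/(0.29 × 72.8 × 84.87) = 0.0001133 kg/m³.
(x−vt)²/(4Dt) = (43.898)²/(4 × 3.22 × 178) = 0.8405; exp(−0.8405) = 0.4315.
C = 0.0001133 × 0.4315 = 4.89e-05 kg/m³.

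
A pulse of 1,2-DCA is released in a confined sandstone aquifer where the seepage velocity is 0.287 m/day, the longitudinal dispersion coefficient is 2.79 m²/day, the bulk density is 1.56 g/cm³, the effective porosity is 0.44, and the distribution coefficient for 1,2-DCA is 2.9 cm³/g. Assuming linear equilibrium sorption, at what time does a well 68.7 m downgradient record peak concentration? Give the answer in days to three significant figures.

2350 days

Retardation factor R = 1 + ρ_b·K_d/n = 1 + 1.56 × 2.9/0.44 = 11.28.
Sorption retards both mechanisms: v_R = v/R = 0.02544 m/day, D_R = D/R = 0.2473 m²/day.
Peak time from v_R²t² + 2D_R t − x² = 0: t = (√(D_R² + v_R²x²) − D_R)/v_R².
√(D_R² + v_R²x²) = √(0.2473² + 0.02544² × 68.7²) = 1.765; v_R² = 0.0006472.
t = (1.765 − 0.2473)/0.0006472 = 2350 days.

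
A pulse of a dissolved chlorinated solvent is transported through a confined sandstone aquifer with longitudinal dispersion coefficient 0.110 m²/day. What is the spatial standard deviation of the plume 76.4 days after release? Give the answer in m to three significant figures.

Dispersive spreading gives a Gaussian with σ² = 2Dt; advection only shifts the center.
σ = √(2 × 0.110 × 76.4) = 4.10 m.

4.10 m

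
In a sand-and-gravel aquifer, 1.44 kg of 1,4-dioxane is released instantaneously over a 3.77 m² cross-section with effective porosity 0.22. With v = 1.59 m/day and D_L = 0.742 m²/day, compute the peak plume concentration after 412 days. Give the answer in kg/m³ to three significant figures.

0.0280 kg/m³

The peak of an instantaneous 1D plume sits at x = vt; there the Gaussian factor is 1 and C_max = M/(n_e·A·√(4πDt)), where n_e·A is the pore area the mass is dissolved in.
√(4πDt) = √(4π × 0.742 × 412) = 61.98 m, so C_max = 1.44/(0.22 × 3.77 × 61.98) = 0.0280 kg/m³.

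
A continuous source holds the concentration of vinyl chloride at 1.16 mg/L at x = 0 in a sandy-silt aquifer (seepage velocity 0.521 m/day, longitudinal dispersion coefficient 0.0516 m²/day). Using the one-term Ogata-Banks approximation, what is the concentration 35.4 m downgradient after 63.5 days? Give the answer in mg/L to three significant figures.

For a continuous step input, C/C₀ ≈ ½·erfc((x−vt)/(2√(Dt))).
vt = 0.521 × 63.5 = 33.0835 m and 2√(Dt) = 2√(0.0516 × 63.5) = 3.620 m.
Argument (x−vt)/(2√(Dt)) = (35.4 − 33.0835)/3.620 = 0.6399; ½·erfc(0.6399) = 0.1827.
C = 1.16 × 0.1827 = 0.212 mg/L.

0.212 mg/L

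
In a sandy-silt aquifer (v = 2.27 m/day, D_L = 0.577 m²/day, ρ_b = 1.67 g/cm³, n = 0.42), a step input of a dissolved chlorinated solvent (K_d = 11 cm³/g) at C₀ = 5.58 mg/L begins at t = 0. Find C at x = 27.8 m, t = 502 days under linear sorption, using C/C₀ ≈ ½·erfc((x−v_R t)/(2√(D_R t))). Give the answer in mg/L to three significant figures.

Retardation factor R = 1 + ρ_b·K_d/n = 1 + 1.67 × 11/0.42 = 44.74.
Sorption retards both mechanisms: v_R = v/R = 0.05074 m/day, D_R = D/R = 0.01290 m²/day.
v_R·t = 0.05074 × 502 = 25.47148 m; 2√(D_R t) = 5.090 m; argument = (27.8 − 25.47148)/5.090 = 0.4575.
C = C₀ × ½·erfc(0.4575) = 5.58 × 0.2588 = 1.44 mg/L.

1.44 mg/L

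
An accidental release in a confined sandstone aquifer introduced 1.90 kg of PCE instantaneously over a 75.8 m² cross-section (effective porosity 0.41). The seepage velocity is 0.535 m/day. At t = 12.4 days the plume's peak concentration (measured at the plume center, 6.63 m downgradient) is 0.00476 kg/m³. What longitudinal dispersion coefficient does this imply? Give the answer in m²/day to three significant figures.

At the plume center C_max = M/(n_e·A·√(4πDt)), so D = M²/(4πt·(n_e·A·C_max)²).
n_e·A·C_max = 0.41 × 75.8 × 0.00476 = 0.1479 kg/m.
D = 1.90²/(4π × 12.4 × 0.1479²) = 1.06 m²/day.

1.06 m²/day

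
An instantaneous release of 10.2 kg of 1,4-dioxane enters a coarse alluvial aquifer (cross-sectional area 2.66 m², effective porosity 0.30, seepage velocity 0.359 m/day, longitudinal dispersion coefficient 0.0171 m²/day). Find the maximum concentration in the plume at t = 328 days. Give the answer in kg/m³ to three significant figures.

1.52 kg/m³

The peak of an instantaneous 1D plume sits at x = vt; there the Gaussian factor is 1 and C_max = M/(n_e·A·√(4πDt)), where n_e·A is the pore area the mass is dissolved in.
√(4πDt) = √(4π × 0.0171 × 328) = 8.395 m, so C_max = 10.2/(0.30 × 2.66 × 8.395) = 1.52 kg/m³.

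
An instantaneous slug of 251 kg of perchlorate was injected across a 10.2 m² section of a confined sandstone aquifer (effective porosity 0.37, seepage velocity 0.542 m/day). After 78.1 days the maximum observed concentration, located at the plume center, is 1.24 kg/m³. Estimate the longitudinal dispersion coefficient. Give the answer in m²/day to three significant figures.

At the plume center C_max = M/(n_e·A·√(4πDt)), so D = M²/(4πt·(n_e·A·C_max)²).
n_e·A·C_max = 0.37 × 10.2 × 1.24 = 4.680 kg/m.
D = 251²/(4π × 78.1 × 4.680²) = 2.93 m²/day.

2.93 m²/day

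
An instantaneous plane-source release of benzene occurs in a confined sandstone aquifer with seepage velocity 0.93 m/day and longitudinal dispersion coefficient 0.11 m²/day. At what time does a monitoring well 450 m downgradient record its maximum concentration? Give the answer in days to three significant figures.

For the 1D instantaneous-source solution, setting ∂C/∂t = 0 at fixed x gives v²t² + 2Dt − x² = 0, so t = (√(D² + v²x²) − D)/v².
√(D² + v²x²) = √(0.11² + 0.93² × 450²) = 418.5; v² = 0.8649.
t = (418.5 − 0.11)/0.8649 = 484 days (vs. the pure-advection estimate x/v = 484 d).

484 days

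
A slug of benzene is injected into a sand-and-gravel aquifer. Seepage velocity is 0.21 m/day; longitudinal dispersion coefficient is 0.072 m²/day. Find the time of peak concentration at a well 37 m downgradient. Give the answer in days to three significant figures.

For the 1D instantaneous-source solution, setting ∂C/∂t = 0 at fixed x gives v²t² + 2Dt − x² = 0, so t = (√(D² + v²x²) − D)/v².
√(D² + v²x²) = √(0.072² + 0.21² × 37²) = 7.770; v² = 0.0441.
t = (7.770 − 0.072)/0.0441 = 175 days (vs. the pure-advection estimate x/v = 176 d).

175 days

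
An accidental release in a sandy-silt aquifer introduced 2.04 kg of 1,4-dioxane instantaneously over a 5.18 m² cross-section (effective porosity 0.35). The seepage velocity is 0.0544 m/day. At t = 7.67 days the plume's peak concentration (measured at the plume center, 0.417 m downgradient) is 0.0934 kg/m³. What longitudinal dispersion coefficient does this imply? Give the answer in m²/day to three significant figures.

1.51 m²/day

At the plume center C_max = M/(n_e·A·√(4πDt)), so D = M²/(4πt·(n_e·A·C_max)²).
n_e·A·C_max = 0.35 × 5.18 × 0.0934 = 0.1693 kg/m.
D = 2.04²/(4π × 7.67 × 0.1693²) = 1.51 m²/day.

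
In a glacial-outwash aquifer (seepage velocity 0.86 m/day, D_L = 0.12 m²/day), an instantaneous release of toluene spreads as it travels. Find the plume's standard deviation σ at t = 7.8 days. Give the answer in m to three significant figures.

1.37 m

Dispersive spreading gives a Gaussian with σ² = 2Dt; advection only shifts the center.
σ = √(2 × 0.12 × 7.8) = 1.37 m.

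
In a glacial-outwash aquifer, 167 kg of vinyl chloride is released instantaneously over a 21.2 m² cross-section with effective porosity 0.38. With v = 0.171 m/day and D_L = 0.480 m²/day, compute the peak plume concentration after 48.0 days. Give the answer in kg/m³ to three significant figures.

1.22 kg/m³

The peak of an instantaneous 1D plume sits at x = vt; there the Gaussian factor is 1 and C_max = M/(n_e·A·√(4πDt)), where n_e·A is the pore area the mass is dissolved in.
√(4πDt) = √(4π × 0.480 × 48.0) = 17.02 m, so C_max = 167/(0.38 × 21.2 × 17.02) = 1.22 kg/m³.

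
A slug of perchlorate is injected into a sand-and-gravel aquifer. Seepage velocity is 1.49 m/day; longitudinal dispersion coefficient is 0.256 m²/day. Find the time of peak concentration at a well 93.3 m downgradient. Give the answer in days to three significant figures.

For the 1D instantaneous-source solution, setting ∂C/∂t = 0 at fixed x gives v²t² + 2Dt − x² = 0, so t = (√(D² + v²x²) − D)/v².
√(D² + v²x²) = √(0.256² + 1.49² × 93.3²) = 139.0; v² = 2.2201.
t = (139.0 − 0.256)/2.2201 = 62.5 days (vs. the pure-advection estimate x/v = 62.6 d).

62.5 days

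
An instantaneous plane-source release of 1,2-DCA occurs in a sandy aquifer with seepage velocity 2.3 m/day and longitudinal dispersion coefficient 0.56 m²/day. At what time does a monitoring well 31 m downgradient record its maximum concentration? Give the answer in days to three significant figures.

For the 1D instantaneous-source solution, setting ∂C/∂t = 0 at fixed x gives v²t² + 2Dt − x² = 0, so t = (√(D² + v²x²) − D)/v².
√(D² + v²x²) = √(0.56² + 2.3² × 31²) = 71.30; v² = 5.29.
t = (71.30 − 0.56)/5.29 = 13.4 days (vs. the pure-advection estimate x/v = 13.5 d).

13.4 days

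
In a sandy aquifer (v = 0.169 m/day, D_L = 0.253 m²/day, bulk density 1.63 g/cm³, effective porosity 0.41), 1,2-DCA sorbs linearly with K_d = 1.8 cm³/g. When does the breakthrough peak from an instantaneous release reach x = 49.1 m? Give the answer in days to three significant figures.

2300 days

Retardation factor R = 1 + ρ_b·K_d/n = 1 + 1.63 × 1.8/0.41 = 8.156.
Sorption retards both mechanisms: v_R = v/R = 0.02072 m/day, D_R = D/R = 0.03102 m²/day.
Peak time from v_R²t² + 2D_R t − x² = 0: t = (√(D_R² + v_R²x²) − D_R)/v_R².
√(D_R² + v_R²x²) = √(0.03102² + 0.02072² × 49.1²) = 1.018; v_R² = 0.0004293.
t = (1.018 − 0.03102)/0.0004293 = 2300 days.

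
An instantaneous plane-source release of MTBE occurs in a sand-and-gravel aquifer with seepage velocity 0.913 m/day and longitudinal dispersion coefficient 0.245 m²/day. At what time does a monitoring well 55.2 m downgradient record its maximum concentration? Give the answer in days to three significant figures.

60.2 days

For the 1D instantaneous-source solution, setting ∂C/∂t = 0 at fixed x gives v²t² + 2Dt − x² = 0, so t = (√(D² + v²x²) − D)/v².
√(D² + v²x²) = √(0.245² + 0.913² × 55.2²) = 50.40; v² = 0.833569.
t = (50.40 − 0.245)/0.833569 = 60.2 days (vs. the pure-advection estimate x/v = 60.5 d).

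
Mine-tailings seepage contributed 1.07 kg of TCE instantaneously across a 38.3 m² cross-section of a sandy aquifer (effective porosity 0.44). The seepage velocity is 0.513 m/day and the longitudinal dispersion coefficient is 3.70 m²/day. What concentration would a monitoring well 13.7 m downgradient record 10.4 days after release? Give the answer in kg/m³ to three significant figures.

For an instantaneous plane source, C(x,t) = M/(n_e·A·√(4πDt)) · exp(−(x−vt)²/(4Dt)), with n_e·A the pore (flow) area.
Plume center vt = 0.513 × 10.4 = 5.3352 m, so the well at 13.7 m is 8.3648 m downgradient of the peak.
√(4πDt) = 21.99 m, giving peak height M/(n_e·A·√(4πDt)) = 1.07/(0.44 × 38.3 × 21.99) = 0.002887 kg/m³.
(x−vt)²/(4Dt) = (8.3648)²/(4 × 3.70 × 10.4) = 0.4546; exp(−0.4546) = 0.6347.
C = 0.002887 × 0.6347 = 0.00183 kg/m³.

0.00183 kg/m³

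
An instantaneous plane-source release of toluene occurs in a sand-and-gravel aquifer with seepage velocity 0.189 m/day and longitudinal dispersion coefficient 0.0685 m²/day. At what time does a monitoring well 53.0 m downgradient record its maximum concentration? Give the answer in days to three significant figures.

279 days

For the 1D instantaneous-source solution, setting ∂C/∂t = 0 at fixed x gives v²t² + 2Dt − x² = 0, so t = (√(D² + v²x²) − D)/v².
√(D² + v²x²) = √(0.0685² + 0.189² × 53.0²) = 10.02; v² = 0.035721.
t = (10.02 − 0.0685)/0.035721 = 279 days (vs. the pure-advection estimate x/v = 280 d).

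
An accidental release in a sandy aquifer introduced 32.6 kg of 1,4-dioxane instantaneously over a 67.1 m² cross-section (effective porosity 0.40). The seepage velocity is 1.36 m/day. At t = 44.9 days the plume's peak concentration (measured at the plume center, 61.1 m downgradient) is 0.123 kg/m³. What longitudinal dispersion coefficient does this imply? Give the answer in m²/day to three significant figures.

0.173 m²/day

At the plume center C_max = M/(n_e·A·√(4πDt)), so D = M²/(4πt·(n_e·A·C_max)²).
n_e·A·C_max = 0.40 × 67.1 × 0.123 = 3.301 kg/m.
D = 32.6²/(4π × 44.9 × 3.301²) = 0.173 m²/day.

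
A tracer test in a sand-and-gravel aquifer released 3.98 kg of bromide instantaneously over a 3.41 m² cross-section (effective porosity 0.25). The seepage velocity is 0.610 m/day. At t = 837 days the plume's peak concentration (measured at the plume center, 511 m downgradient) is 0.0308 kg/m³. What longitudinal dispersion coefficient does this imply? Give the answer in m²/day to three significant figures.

At the plume center C_max = M/(n_e·A·√(4πDt)), so D = M²/(4πt·(n_e·A·C_max)²).
n_e·A·C_max = 0.25 × 3.41 × 0.0308 = 0.02626 kg/m.
D = 3.98²/(4π × 837 × 0.02626²) = 2.18 m²/day.

2.18 m²/day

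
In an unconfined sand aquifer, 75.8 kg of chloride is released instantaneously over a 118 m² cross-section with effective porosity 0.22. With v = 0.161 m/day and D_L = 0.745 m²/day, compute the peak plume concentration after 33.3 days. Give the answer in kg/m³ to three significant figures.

The peak of an instantaneous 1D plume sits at x = vt; there the Gaussian factor is 1 and C_max = M/(n_e·A·√(4πDt)), where n_e·A is the pore area the mass is dissolved in.
√(4πDt) = √(4π × 0.745 × 33.3) = 17.66 m, so C_max = 75.8/(0.22 × 118 × 17.66) = 0.165 kg/m³.

0.165 kg/m³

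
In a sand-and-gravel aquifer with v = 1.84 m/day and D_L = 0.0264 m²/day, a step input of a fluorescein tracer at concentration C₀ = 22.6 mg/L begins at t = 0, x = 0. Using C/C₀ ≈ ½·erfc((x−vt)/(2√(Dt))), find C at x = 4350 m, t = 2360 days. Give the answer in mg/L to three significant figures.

For a continuous step input, C/C₀ ≈ ½·erfc((x−vt)/(2√(Dt))).
vt = 1.84 × 2360 = 4342.4 m and 2√(Dt) = 2√(0.0264 × 2360) = 15.79 m.
Argument (x−vt)/(2√(Dt)) = (4350 − 4342.4)/15.79 = 0.4813; ½·erfc(0.4813) = 0.2480.
C = 22.6 × 0.2480 = 5.60 mg/L.

5.60 mg/L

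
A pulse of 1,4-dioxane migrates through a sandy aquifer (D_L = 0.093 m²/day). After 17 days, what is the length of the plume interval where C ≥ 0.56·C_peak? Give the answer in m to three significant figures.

The plume is Gaussian with σ = √(2Dt) = √(2 × 0.093 × 17) = 1.778 m.
C/C_peak = exp(−Δx²/(2σ²)) = 0.56 ⇒ Δx = σ·√(−2 ln 0.56) = 1.778 × 1.077 = 1.915 m.
Width = 2Δx = 3.83 m.

3.83 m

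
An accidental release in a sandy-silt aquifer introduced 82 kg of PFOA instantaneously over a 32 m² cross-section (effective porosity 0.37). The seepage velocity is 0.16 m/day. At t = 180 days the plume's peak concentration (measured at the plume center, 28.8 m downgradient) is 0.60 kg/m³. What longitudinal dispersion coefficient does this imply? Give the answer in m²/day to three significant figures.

0.0589 m²/day

At the plume center C_max = M/(n_e·A·√(4πDt)), so D = M²/(4πt·(n_e·A·C_max)²).
n_e·A·C_max = 0.37 × 32 × 0.60 = 7.104 kg/m.
D = 82²/(4π × 180 × 7.104²) = 0.0589 m²/day.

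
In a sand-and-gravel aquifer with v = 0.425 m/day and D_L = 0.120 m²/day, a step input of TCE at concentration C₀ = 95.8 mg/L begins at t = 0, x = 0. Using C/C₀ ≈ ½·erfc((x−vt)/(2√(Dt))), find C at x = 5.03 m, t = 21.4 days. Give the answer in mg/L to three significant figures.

For a continuous step input, C/C₀ ≈ ½·erfc((x−vt)/(2√(Dt))).
vt = 0.425 × 21.4 = 9.095 m and 2√(Dt) = 2√(0.120 × 21.4) = 3.205 m.
Argument (x−vt)/(2√(Dt)) = (5.03 − 9.095)/3.205 = -1.268; ½·erfc(-1.268) = 0.9635.
C = 95.8 × 0.9635 = 92.3 mg/L.

92.3 mg/L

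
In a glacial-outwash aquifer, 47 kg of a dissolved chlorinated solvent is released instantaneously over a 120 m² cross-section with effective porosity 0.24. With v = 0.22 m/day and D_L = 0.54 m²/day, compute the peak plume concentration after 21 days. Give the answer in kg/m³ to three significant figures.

The peak of an instantaneous 1D plume sits at x = vt; there the Gaussian factor is 1 and C_max = M/(n_e·A·√(4πDt)), where n_e·A is the pore area the mass is dissolved in.
√(4πDt) = √(4π × 0.54 × 21) = 11.94 m, so C_max = 47/(0.24 × 120 × 11.94) = 0.137 kg/m³.

0.137 kg/m³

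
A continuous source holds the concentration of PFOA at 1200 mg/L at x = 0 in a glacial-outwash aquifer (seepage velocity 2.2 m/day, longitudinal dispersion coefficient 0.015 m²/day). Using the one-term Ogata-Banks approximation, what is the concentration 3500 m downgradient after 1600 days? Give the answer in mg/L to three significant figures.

1200 mg/L

For a continuous step input, C/C₀ ≈ ½·erfc((x−vt)/(2√(Dt))).
vt = 2.2 × 1600 = 3520 m and 2√(Dt) = 2√(0.015 × 1600) = 9.798 m.
Argument (x−vt)/(2√(Dt)) = (3500 − 3520)/9.798 = -2.041; ½·erfc(-2.041) = 0.9981.
C = 1200 × 0.9981 = 1200 mg/L.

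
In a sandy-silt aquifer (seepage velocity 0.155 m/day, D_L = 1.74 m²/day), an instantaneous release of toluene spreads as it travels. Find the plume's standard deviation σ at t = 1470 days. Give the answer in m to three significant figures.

Dispersive spreading gives a Gaussian with σ² = 2Dt; advection only shifts the center.
σ = √(2 × 1.74 × 1470) = 71.5 m.

71.5 m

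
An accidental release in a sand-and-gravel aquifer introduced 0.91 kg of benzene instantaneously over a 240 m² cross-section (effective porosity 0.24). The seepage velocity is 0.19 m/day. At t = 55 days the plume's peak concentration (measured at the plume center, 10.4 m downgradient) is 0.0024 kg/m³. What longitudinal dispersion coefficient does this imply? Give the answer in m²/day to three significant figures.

0.0627 m²/day

At the plume center C_max = M/(n_e·A·√(4πDt)), so D = M²/(4πt·(n_e·A·C_max)²).
n_e·A·C_max = 0.24 × 240 × 0.0024 = 0.1382 kg/m.
D = 0.91²/(4π × 55 × 0.1382²) = 0.0627 m²/day.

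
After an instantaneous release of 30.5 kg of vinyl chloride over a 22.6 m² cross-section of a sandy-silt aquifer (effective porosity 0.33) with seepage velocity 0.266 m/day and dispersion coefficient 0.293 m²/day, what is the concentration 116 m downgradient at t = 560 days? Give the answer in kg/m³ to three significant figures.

For an instantaneous plane source, C(x,t) = M/(n_e·A·√(4πDt)) · exp(−(x−vt)²/(4Dt)), with n_e·A the pore (flow) area.
Plume center vt = 0.266 × 560 = 148.96 m, so the well at 116 m is 32.96 m upgradient of the peak.
√(4πDt) = 45.41 m, giving peak height M/(n_e·A·√(4πDt)) = 30.5/(0.33 × 22.6 × 45.41) = 0.09006 kg/m³.
(x−vt)²/(4Dt) = (-32.96)²/(4 × 0.293 × 560) = 1.655; exp(−1.655) = 0.1911.
C = 0.09006 × 0.1911 = 0.0172 kg/m³.

0.0172 kg/m³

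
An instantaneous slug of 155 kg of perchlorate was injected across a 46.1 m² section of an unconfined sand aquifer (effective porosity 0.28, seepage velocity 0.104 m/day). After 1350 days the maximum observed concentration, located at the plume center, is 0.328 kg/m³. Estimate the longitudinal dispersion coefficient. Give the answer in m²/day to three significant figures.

0.0790 m²/day

At the plume center C_max = M/(n_e·A·√(4πDt)), so D = M²/(4πt·(n_e·A·C_max)²).
n_e·A·C_max = 0.28 × 46.1 × 0.328 = 4.234 kg/m.
D = 155²/(4π × 1350 × 4.234²) = 0.0790 m²/day.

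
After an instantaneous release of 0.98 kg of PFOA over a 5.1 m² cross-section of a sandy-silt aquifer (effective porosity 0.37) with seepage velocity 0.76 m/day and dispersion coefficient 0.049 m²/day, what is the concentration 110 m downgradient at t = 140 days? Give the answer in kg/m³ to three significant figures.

For an instantaneous plane source, C(x,t) = M/(n_e·A·√(4πDt)) · exp(−(x−vt)²/(4Dt)), with n_e·A the pore (flow) area.
Plume center vt = 0.76 × 140 = 106.4 m, so the well at 110 m is 3.6 m downgradient of the peak.
√(4πDt) = 9.285 m, giving peak height M/(n_e·A·√(4πDt)) = 0.98/(0.37 × 5.1 × 9.285) = 0.05593 kg/m³.
(x−vt)²/(4Dt) = (3.6)²/(4 × 0.049 × 140) = 0.4723; exp(−0.4723) = 0.6236.
C = 0.05593 × 0.6236 = 0.0349 kg/m³.

0.0349 kg/m³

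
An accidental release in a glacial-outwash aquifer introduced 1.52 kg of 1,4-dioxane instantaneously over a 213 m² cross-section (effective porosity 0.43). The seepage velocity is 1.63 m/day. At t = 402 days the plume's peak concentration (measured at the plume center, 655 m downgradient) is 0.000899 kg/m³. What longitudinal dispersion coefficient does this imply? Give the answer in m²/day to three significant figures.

At the plume center C_max = M/(n_e·A·√(4πDt)), so D = M²/(4πt·(n_e·A·C_max)²).
n_e·A·C_max = 0.43 × 213 × 0.000899 = 0.08234 kg/m.
D = 1.52²/(4π × 402 × 0.08234²) = 0.0675 m²/day.

0.0675 m²/day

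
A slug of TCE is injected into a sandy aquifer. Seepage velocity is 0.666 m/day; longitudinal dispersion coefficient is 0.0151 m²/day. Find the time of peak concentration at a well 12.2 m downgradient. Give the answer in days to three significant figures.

18.3 days

For the 1D instantaneous-source solution, setting ∂C/∂t = 0 at fixed x gives v²t² + 2Dt − x² = 0, so t = (√(D² + v²x²) − D)/v².
√(D² + v²x²) = √(0.0151² + 0.666² × 12.2²) = 8.125; v² = 0.443556.
t = (8.125 − 0.0151)/0.443556 = 18.3 days (vs. the pure-advection estimate x/v = 18.3 d).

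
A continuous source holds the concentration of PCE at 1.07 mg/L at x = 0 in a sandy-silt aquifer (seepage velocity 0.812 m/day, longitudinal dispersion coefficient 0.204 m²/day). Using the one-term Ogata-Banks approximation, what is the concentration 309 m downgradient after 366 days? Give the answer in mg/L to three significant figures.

0.179 mg/L

For a continuous step input, C/C₀ ≈ ½·erfc((x−vt)/(2√(Dt))).
vt = 0.812 × 366 = 297.192 m and 2√(Dt) = 2√(0.204 × 366) = 17.28 m.
Argument (x−vt)/(2√(Dt)) = (309 − 297.192)/17.28 = 0.6833; ½·erfc(0.6833) = 0.1669.
C = 1.07 × 0.1669 = 0.179 mg/L.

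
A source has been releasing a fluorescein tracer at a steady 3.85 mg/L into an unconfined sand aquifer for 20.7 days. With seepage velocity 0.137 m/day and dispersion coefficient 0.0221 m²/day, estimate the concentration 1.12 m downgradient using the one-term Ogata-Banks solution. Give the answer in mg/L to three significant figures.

For a continuous step input, C/C₀ ≈ ½·erfc((x−vt)/(2√(Dt))).
vt = 0.137 × 20.7 = 2.8359 m and 2√(Dt) = 2√(0.0221 × 20.7) = 1.353 m.
Argument (x−vt)/(2√(Dt)) = (1.12 − 2.8359)/1.353 = -1.268; ½·erfc(-1.268) = 0.9635.
C = 3.85 × 0.9635 = 3.71 mg/L.

3.71 mg/L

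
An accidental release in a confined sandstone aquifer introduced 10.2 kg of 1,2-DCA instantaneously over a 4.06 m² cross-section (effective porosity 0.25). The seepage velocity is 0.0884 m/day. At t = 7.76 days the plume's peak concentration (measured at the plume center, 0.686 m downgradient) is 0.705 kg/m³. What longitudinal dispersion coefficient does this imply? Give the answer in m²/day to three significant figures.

At the plume center C_max = M/(n_e·A·√(4πDt)), so D = M²/(4πt·(n_e·A·C_max)²).
n_e·A·C_max = 0.25 × 4.06 × 0.705 = 0.7156 kg/m.
D = 10.2²/(4π × 7.76 × 0.7156²) = 2.08 m²/day.

2.08 m²/day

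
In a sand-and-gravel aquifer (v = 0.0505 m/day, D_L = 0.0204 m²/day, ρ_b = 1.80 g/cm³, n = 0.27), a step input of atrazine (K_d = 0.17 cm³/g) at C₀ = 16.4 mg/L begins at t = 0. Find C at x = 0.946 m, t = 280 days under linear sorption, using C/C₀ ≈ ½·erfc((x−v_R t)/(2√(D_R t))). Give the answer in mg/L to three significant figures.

16.3 mg/L

Retardation factor R = 1 + ρ_b·K_d/n = 1 + 1.80 × 0.17/0.27 = 2.133.
Sorption retards both mechanisms: v_R = v/R = 0.02368 m/day, D_R = D/R = 0.009564 m²/day.
v_R·t = 0.02368 × 280 = 6.6304 m; 2√(D_R t) = 3.273 m; argument = (0.946 − 6.6304)/3.273 = -1.737.
C = C₀ × ½·erfc(-1.737) = 16.4 × 0.9930 = 16.3 mg/L.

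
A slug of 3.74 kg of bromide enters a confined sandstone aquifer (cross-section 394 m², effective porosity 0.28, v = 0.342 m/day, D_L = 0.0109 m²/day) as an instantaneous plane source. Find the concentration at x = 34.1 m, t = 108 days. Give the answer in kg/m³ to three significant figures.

0.00160 kg/m³

For an instantaneous plane source, C(x,t) = M/(n_e·A·√(4πDt)) · exp(−(x−vt)²/(4Dt)), with n_e·A the pore (flow) area.
Plume center vt = 0.342 × 108 = 36.936 m, so the well at 34.1 m is 2.836 m upgradient of the peak.
√(4πDt) = 3.846 m, giving peak height M/(n_e·A·√(4πDt)) = 3.74/(0.28 × 394 × 3.846) = 0.008815 kg/m³.
(x−vt)²/(4Dt) = (-2.836)²/(4 × 0.0109 × 108) = 1.708; exp(−1.708) = 0.1812.
C = 0.008815 × 0.1812 = 0.00160 kg/m³.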